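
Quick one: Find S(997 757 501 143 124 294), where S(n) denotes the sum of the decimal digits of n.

9+9+7+7+5+7+5+0+1+1+4+3+1+2+4+2+9+4 = 80

80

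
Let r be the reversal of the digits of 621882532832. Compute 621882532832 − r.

383647244706

Reverse of 621882532832 is 238235288126.
621882532832 − 238235288126 = 383647244706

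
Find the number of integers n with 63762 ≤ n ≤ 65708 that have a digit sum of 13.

16

The integers in [63762, 65708] that have a digit sum of 13: 64003, 64012, 64021, 64030, 64102, 64111, …, 65110, 65200.
16 qualify.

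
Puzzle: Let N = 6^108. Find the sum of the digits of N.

405

6^108 = 1097324413128695095014498519762948444299315170409742569521688363865669310779664367616
Sum of its 85 digits: 405.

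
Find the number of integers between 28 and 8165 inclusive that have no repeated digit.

4337

The integers in [28, 8165] that have no repeated digit: 28, 29, 30, 31, 32, 34, …, 8164, 8165.
4337 qualify.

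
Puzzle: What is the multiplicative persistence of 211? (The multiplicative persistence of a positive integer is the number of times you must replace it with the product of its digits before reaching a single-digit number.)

211 → 2 (1 step)

1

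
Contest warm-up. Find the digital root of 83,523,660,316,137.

8+3+5+2+3+6+6+0+3+1+6+1+3+7 = 54
5+4 = 9

9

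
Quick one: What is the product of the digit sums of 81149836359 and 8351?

S(81149836359) = 8+1+1+4+9+8+3+6+3+5+9 = 57.
S(8351) = 8+3+5+1 = 17.
57 · 17 = 969.

969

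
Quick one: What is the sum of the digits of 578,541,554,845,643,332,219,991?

5+7+8+5+4+1+5+5+4+8+4+5+6+4+3+3+3+2+2+1+9+9+9+1 = 113

113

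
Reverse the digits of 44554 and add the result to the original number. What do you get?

90098

Reverse of 44554 is 45544.
44554 + 45544 = 90098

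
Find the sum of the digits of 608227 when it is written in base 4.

608227 in base 4 is 2110133203.
Digit sum: 2+1+1+0+1+3+3+2+0+3 = 16.

16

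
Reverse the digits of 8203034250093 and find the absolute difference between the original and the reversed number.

Reverse of 8203034250093 is 3900524303028.
|8203034250093 − 3900524303028| = 4302509947065

4302509947065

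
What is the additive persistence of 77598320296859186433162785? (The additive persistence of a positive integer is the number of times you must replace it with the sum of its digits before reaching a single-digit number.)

77598320296859186433162785 → 134 → 8 (2 steps)

2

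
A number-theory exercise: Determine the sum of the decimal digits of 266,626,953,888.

69

2+6+6+6+2+6+9+5+3+8+8+8 = 69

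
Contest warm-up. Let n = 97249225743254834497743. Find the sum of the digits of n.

114

9+7+2+4+9+2+2+5+7+4+3+2+5+4+8+3+4+4+9+7+7+4+3 = 114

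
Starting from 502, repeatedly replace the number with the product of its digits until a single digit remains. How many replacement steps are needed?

1

502 → 0 (1 step)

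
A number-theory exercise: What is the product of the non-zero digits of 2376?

252

2×3×7×6 = 252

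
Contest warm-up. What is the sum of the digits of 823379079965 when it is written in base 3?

23

823379079965 in base 3 is 2220201021201000001112012.
Digit sum: 2+2+2+0+2+0+1+0+2+1+2+0+1+0+0+0+0+0+1+1+1+2+0+1+2 = 23.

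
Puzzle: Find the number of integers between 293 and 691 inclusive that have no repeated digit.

The integers in [293, 691] that have no repeated digit: 293, 294, 295, 296, 297, 298, …, 690, 691.
288 qualify.

288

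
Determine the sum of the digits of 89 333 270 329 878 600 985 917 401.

8+9+3+3+3+2+7+0+3+2+9+8+7+8+6+0+0+9+8+5+9+1+7+4+0+1 = 122

122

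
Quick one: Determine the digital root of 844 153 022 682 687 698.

8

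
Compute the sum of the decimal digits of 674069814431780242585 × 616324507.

674069814431780242585 × 616324507 = 415445746063248443143540530595
Sum of its 30 digits: 118.

118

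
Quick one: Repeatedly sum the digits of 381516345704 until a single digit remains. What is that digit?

2

3+8+1+5+1+6+3+4+5+7+0+4 = 47
4+7 = 11
1+1 = 2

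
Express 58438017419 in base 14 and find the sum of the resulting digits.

54

58438017419 in base 14 is 2B85257815.
Digit sum: 2+11+8+5+2+5+7+8+1+5 = 54.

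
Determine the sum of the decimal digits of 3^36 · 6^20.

180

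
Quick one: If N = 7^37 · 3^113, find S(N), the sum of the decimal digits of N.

378

7^37 · 3^113 = 15252086647587667906260600308428142598443378546178340182035098955163430297590500199861
Sum of its 86 digits: 378.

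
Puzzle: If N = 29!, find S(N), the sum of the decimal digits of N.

29! = 8841761993739701954543616000000
Sum of its 31 digits: 126.

126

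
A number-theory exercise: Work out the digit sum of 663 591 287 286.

63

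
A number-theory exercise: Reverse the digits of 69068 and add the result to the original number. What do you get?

155164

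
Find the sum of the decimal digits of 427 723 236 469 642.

67

4+2+7+7+2+3+2+3+6+4+6+9+6+4+2 = 67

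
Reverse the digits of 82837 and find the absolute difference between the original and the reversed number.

9009

Reverse of 82837 is 73828.
|82837 − 73828| = 9009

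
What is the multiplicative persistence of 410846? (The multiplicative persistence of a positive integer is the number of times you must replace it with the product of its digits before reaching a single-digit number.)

410846 → 0 (1 step)

1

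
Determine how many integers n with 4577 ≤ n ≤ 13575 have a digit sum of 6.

56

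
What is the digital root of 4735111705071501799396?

4+7+3+5+1+1+1+7+0+5+0+7+1+5+0+1+7+9+9+3+9+6 = 91
9+1 = 10
1+0 = 1

1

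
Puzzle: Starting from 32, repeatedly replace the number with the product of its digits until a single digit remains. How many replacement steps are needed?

1

32 → 6 (1 step)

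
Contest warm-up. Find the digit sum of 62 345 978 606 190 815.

80

6+2+3+4+5+9+7+8+6+0+6+1+9+0+8+1+5 = 80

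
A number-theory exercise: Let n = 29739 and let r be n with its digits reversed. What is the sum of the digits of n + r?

15

Reversal of 29739 is 93792; 29739 + 93792 = 123531.
Digit sum of 123531: 1+2+3+5+3+1 = 15.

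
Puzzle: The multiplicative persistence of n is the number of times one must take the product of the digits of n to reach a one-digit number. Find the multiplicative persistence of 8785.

2

8785 → 2240 → 0 (2 steps)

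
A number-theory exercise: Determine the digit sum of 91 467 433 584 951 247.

82

9+1+4+6+7+4+3+3+5+8+4+9+5+1+2+4+7 = 82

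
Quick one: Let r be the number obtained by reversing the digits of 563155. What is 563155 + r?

1114520

Reverse of 563155 is 551365.
563155 + 551365 = 1114520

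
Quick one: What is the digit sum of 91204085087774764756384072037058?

9+1+2+0+4+0+8+5+0+8+7+7+7+4+7+6+4+7+5+6+3+8+4+0+7+2+0+3+7+0+5+8 = 144

144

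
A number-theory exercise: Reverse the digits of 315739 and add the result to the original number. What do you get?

1253252

Reverse of 315739 is 937513.
315739 + 937513 = 1253252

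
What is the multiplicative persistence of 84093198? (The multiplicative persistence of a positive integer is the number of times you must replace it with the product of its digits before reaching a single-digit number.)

1

84093198 → 0 (1 step)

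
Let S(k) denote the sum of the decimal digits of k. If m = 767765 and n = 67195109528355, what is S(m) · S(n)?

S(767765) = 7+6+7+7+6+5 = 38.
S(67195109528355) = 6+7+1+9+5+1+0+9+5+2+8+3+5+5 = 66.
38 · 66 = 2508.

2508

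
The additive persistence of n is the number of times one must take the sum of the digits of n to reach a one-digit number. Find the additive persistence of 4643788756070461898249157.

4643788756070461898249157 → 129 → 12 → 3 (3 steps)

3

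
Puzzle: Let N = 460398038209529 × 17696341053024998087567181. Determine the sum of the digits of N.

222

460398038209529 × 17696341053024998087567181 = 8147360704299459728968957149880741867749
Sum of its 40 digits: 222.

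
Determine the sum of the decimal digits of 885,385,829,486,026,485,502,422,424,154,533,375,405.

169

8+8+5+3+8+5+8+2+9+4+8+6+0+2+6+4+8+5+5+0+2+4+2+2+4+2+4+1+5+4+5+3+3+3+7+5+4+0+5 = 169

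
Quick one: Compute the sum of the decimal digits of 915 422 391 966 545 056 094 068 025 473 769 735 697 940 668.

9+1+5+4+2+2+3+9+1+9+6+6+5+4+5+0+5+6+0+9+4+0+6+8+0+2+5+4+7+3+7+6+9+7+3+5+6+9+7+9+4+0+6+6+8 = 222

222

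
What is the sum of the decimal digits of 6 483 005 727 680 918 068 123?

94

6+4+8+3+0+0+5+7+2+7+6+8+0+9+1+8+0+6+8+1+2+3 = 94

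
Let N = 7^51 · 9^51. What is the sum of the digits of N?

414

7^51 · 9^51 = 58393972652577300662736610985009805563886623435488019124378594273359023700223292329086442687
Sum of its 92 digits: 414.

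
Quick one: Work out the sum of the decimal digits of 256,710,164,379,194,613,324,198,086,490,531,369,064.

2+5+6+7+1+0+1+6+4+3+7+9+1+9+4+6+1+3+3+2+4+1+9+8+0+8+6+4+9+0+5+3+1+3+6+9+0+6+4 = 166

166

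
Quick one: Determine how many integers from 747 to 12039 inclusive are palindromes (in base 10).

The integers in [747, 12039] that are palindromes (in base 10): 747, 757, 767, 777, 787, 797, …, 11911, 12021.
137 qualify.

137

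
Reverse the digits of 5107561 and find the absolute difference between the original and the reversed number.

Reverse of 5107561 is 1657015.
|5107561 − 1657015| = 3450546

3450546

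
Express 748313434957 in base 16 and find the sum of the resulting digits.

748313434957 in base 16 is AE3AF4DB4D.
Digit sum: 10+14+3+10+15+4+13+11+4+13 = 97.

97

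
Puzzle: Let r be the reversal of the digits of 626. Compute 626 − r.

0

Reverse of 626 is 626.
626 − 626 = 0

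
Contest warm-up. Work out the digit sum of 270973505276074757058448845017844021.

156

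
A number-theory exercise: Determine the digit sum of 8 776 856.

8+7+7+6+8+5+6 = 47

47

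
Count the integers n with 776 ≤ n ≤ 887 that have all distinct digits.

80

The integers in [776, 887] that have all distinct digits: 780, 781, 782, 783, 784, 785, …, 876, 879.
80 qualify.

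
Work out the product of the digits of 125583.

1200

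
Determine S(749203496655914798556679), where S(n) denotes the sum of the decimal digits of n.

136

7+4+9+2+0+3+4+9+6+6+5+5+9+1+4+7+9+8+5+5+6+6+7+9 = 136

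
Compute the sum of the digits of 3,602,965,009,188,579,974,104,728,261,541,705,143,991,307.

188

3+6+0+2+9+6+5+0+0+9+1+8+8+5+7+9+9+7+4+1+0+4+7+2+8+2+6+1+5+4+1+7+0+5+1+4+3+9+9+1+3+0+7 = 188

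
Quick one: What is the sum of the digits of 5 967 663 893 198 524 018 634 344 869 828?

165

5+9+6+7+6+6+3+8+9+3+1+9+8+5+2+4+0+1+8+6+3+4+3+4+4+8+6+9+8+2+8 = 165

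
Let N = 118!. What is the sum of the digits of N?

756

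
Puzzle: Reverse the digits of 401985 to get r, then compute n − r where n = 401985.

Reverse of 401985 is 589104.
401985 − 589104 = -187119

-187119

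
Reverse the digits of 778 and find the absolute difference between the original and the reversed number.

99

Reverse of 778 is 877.
|778 − 877| = 99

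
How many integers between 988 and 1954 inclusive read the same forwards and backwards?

11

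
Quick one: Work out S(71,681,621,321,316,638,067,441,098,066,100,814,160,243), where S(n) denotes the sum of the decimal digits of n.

146

7+1+6+8+1+6+2+1+3+2+1+3+1+6+6+3+8+0+6+7+4+4+1+0+9+8+0+6+6+1+0+0+8+1+4+1+6+0+2+4+3 = 146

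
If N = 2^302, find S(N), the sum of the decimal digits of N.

2^302 = 8148143905337944345073782753637512644205873574663745002544561797417525199053346824733589504
Sum of its 91 digits: 409.

409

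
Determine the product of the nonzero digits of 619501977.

6×1×9×5×1×9×7×7 = 119070

119070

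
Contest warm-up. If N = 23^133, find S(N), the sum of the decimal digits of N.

806

23^133 = 12876629216720902605876313541980628862890971370610678485883940513030996390374928166621478672744578506776832974257063162410682931930190236154336512031619564923825743260407060642836983
Sum of its 182 digits: 806.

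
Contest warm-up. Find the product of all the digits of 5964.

1080

5×9×6×4 = 1080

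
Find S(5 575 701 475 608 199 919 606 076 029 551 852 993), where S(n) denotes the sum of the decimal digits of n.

5+5+7+5+7+0+1+4+7+5+6+0+8+1+9+9+9+1+9+6+0+6+0+7+6+0+2+9+5+5+1+8+5+2+9+9+3 = 181

181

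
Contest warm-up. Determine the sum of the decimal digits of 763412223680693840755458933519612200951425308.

186

7+6+3+4+1+2+2+2+3+6+8+0+6+9+3+8+4+0+7+5+5+4+5+8+9+3+3+5+1+9+6+1+2+2+0+0+9+5+1+4+2+5+3+0+8 = 186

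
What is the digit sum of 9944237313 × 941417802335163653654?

135

9944237313 × 941417802335163653654 = 9361682037103792936627515591702
Sum of its 31 digits: 135.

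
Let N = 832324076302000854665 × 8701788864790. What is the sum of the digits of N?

832324076302000854665 × 8701788864790 = 7242708379061373358320960125745350
Sum of its 34 digits: 137.

137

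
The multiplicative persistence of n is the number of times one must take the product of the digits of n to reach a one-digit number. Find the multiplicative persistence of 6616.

6616 → 216 → 12 → 2 (3 steps)

3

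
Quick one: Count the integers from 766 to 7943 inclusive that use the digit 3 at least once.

The integers in [766, 7943] that use the digit 3 at least once: 773, 783, 793, 803, 813, 823, …, 7939, 7943.
2662 qualify.

2662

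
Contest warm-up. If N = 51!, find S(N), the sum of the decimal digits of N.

198

51! = 1551118753287382280224243016469303211063259720016986112000000000000
Sum of its 67 digits: 198.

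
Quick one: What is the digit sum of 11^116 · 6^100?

11^116 · 6^100 = 4136914228948711289319338220853581689506405752386924016763601574953231481978789013224031575851463103837214152220428817758305590007178052955116244844466258367495720246691662325548982293581386833985536
Sum of its 199 digits: 882.

882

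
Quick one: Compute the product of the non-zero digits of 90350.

135

9×3×5 = 135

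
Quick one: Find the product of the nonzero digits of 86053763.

90720

8×6×5×3×7×6×3 = 90720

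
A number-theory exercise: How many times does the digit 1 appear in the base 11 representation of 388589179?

388589179 in base 11 is 18A391890.
The digit 1 appears 2 times.

2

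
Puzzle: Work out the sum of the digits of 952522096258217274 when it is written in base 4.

952522096258217274 in base 4 is 310320002130303010023213110322.
Digit sum: 3+1+0+3+2+0+0+0+2+1+3+0+3+0+3+0+1+0+0+2+3+2+1+3+1+1+0+3+2+2 = 42.

42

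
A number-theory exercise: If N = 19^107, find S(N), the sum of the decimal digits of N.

649

19^107 = 67086525836865982094673846691661787464634592540093265859482037324343062131499506488626560488979081792982330249584443200844913782371213739
Sum of its 137 digits: 649.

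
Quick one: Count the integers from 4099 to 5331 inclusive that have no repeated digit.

637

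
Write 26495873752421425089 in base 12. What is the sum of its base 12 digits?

26495873752421425089 in base 12 is BB38886955809B84A9.
Digit sum: 11+11+3+8+8+8+6+9+5+5+8+0+9+11+8+4+10+9 = 133.

133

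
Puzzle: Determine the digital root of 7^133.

7

The digital root of n equals n mod 9 (or 9 when 9 | n), so we need 7^133 mod 9.
7^133 ≡ 7 (mod 9), so the digital root is 7.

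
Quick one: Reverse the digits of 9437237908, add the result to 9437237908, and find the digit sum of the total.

50

Reversal of 9437237908 is 8097327349; 9437237908 + 8097327349 = 17534565257.
Digit sum of 17534565257: 1+7+5+3+4+5+6+5+2+5+7 = 50.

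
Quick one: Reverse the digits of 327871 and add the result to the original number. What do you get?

Reverse of 327871 is 178723.
327871 + 178723 = 506594

506594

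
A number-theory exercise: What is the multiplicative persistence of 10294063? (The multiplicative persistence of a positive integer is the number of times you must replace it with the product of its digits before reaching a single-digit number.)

10294063 → 0 (1 step)

1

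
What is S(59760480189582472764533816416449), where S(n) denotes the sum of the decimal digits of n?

5+9+7+6+0+4+8+0+1+8+9+5+8+2+4+7+2+7+6+4+5+3+3+8+1+6+4+1+6+4+4+9 = 156

156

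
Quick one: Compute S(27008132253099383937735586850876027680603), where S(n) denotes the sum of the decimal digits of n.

184

2+7+0+0+8+1+3+2+2+5+3+0+9+9+3+8+3+9+3+7+7+3+5+5+8+6+8+5+0+8+7+6+0+2+7+6+8+0+6+0+3 = 184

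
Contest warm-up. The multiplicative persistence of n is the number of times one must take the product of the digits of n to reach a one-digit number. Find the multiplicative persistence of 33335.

33335 → 405 → 0 (2 steps)

2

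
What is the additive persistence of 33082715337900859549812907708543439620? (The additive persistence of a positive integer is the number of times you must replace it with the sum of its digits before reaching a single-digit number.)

33082715337900859549812907708543439620 → 169 → 16 → 7 (3 steps)

3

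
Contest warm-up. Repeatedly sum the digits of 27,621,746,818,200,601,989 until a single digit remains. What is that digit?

2+7+6+2+1+7+4+6+8+1+8+2+0+0+6+0+1+9+8+9 = 87
8+7 = 15
1+5 = 6
(Equivalently, 27,621,746,818,200,601,989 mod 9 = 6.)

6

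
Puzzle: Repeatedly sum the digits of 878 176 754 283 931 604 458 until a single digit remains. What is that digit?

8+7+8+1+7+6+7+5+4+2+8+3+9+3+1+6+0+4+4+5+8 = 106
1+0+6 = 7

7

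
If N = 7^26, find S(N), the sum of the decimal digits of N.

112

7^26 = 9387480337647754305649
Sum of its 22 digits: 112.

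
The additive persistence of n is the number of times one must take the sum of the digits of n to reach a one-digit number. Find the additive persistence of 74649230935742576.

3

74649230935742576 → 83 → 11 → 2 (3 steps)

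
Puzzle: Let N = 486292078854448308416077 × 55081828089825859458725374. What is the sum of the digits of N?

486292078854448308416077 × 55081828089825859458725374 = 26785856688904762690136376769071337776975269437798
Sum of its 50 digits: 277.

277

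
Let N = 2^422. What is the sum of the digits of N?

2^422 = 10830740992659433045228180406808920716548582325686783496759685861775864483615725089999900023844295226942934417817982702456930304
Sum of its 128 digits: 607.

607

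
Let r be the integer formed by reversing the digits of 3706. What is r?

6073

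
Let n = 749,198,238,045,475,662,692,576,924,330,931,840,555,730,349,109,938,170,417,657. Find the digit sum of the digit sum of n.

First digit sum: 280.
2+8+0 = 10.

10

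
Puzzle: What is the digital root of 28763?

2+8+7+6+3 = 26
2+6 = 8

8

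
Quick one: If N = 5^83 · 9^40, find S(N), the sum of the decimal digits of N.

423

5^83 · 9^40 = 1528307475696307946059789827258301018843911066383346492210393297028758752276189625263214111328125
Sum of its 97 digits: 423.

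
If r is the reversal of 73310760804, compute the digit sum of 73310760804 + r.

Reversal of 73310760804 is 40806701337; 73310760804 + 40806701337 = 114117462141.
Digit sum of 114117462141: 1+1+4+1+1+7+4+6+2+1+4+1 = 33.

33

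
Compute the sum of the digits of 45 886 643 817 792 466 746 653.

125

4+5+8+8+6+6+4+3+8+1+7+7+9+2+4+6+6+7+4+6+6+5+3 = 125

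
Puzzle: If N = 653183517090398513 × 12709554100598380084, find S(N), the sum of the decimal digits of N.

653183517090398513 × 12709554100598380084 = 8301671248079546499357021397802415092
Sum of its 37 digits: 161.

161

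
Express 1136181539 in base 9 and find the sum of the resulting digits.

35

1136181539 in base 9 is 2834830052.
Digit sum: 2+8+3+4+8+3+0+0+5+2 = 35.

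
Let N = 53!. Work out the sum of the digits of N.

53! = 4274883284060025564298013753389399649690343788366813724672000000000000
Sum of its 70 digits: 279.

279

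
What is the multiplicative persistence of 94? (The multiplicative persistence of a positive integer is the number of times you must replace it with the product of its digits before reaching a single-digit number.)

3

94 → 36 → 18 → 8 (3 steps)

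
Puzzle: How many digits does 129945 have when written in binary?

129945 in base 2 is 11111101110011001, which has 17 digits.

17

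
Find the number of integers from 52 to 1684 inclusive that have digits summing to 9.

92

The integers in [52, 1684] that have digits summing to 9: 54, 63, 72, 81, 90, 108, …, 1611, 1620.
92 qualify.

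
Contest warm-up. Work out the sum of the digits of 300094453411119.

45

3+0+0+0+9+4+4+5+3+4+1+1+1+1+9 = 45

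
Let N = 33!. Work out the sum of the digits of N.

144

33! = 8683317618811886495518194401280000000
Sum of its 37 digits: 144.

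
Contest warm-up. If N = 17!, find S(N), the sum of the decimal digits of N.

17! = 355687428096000
Sum of its 15 digits: 63.

63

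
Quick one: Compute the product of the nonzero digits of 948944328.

9×4×8×9×4×4×3×2×8 = 1990656

1990656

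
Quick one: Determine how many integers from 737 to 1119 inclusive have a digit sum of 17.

29

The integers in [737, 1119] that have a digit sum of 17: 737, 746, 755, 764, 773, 782, …, 1088, 1097.
29 qualify.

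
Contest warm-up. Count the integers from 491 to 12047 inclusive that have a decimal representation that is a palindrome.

The integers in [491, 12047] that have a decimal representation that is a palindrome: 494, 505, 515, 525, 535, 545, …, 11911, 12021.
162 qualify.

162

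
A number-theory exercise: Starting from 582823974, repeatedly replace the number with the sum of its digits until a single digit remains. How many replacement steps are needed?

3

582823974 → 48 → 12 → 3 (3 steps)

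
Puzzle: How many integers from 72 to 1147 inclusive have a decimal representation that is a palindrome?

95

The integers in [72, 1147] that have a decimal representation that is a palindrome: 77, 88, 99, 101, 111, 121, …, 1001, 1111.
95 qualify.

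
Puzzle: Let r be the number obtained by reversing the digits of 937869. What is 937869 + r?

1906608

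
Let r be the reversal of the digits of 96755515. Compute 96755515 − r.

Reverse of 96755515 is 51555769.
96755515 − 51555769 = 45199746

45199746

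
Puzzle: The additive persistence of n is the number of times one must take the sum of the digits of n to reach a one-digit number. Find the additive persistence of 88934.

2

88934 → 32 → 5 (2 steps)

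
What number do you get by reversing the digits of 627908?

809726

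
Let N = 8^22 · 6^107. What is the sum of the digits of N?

8^22 · 6^107 = 13494708409879045293863059759428835698673580508861445861758362328960139368288033565756705474631700578304
Sum of its 104 digits: 504.

504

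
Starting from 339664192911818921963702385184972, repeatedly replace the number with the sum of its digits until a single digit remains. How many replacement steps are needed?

339664192911818921963702385184972 → 157 → 13 → 4 (3 steps)

3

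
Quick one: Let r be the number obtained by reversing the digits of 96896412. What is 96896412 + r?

Reverse of 96896412 is 21469869.
96896412 + 21469869 = 118366281

118366281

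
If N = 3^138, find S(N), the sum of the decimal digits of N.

306

3^138 = 696198609130885597695136021593547814689632716312296141651066450089
Sum of its 66 digits: 306.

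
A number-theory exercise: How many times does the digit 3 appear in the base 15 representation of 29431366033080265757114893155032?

2

29431366033080265757114893155032 in base 15 is 7B84B52989E5CA341994C938522.
The digit 3 appears 2 times.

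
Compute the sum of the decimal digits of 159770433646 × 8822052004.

159770433646 × 8822052004 = 1409503074326643326584
Sum of its 22 digits: 85.

85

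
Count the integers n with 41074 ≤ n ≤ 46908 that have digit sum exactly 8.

The integers in [41074, 46908] that have digit sum exactly 8: 41102, 41111, 41120, 41201, 41210, 41300, …, 43100, 44000.
16 qualify.

16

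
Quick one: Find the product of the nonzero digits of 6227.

168

6×2×2×7 = 168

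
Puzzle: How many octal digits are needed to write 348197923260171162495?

348197923260171162495 in base 8 is 45600674145763316411577, which has 23 digits.

23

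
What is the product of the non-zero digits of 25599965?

2×5×5×9×9×9×6×5 = 1093500

1093500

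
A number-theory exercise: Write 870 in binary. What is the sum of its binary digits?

870 in base 2 is 1101100110.
Digit sum: 1+1+0+1+1+0+0+1+1+0 = 6.

6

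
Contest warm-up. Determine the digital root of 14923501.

7

1+4+9+2+3+5+0+1 = 25
2+5 = 7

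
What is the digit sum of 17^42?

271

17^42 = 4773695331839566234818968439734627784374274207965089
Sum of its 52 digits: 271.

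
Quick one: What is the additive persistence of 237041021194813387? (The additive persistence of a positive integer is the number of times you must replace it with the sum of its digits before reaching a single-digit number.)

237041021194813387 → 64 → 10 → 1 (3 steps)

3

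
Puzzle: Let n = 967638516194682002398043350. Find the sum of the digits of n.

9+6+7+6+3+8+5+1+6+1+9+4+6+8+2+0+0+2+3+9+8+0+4+3+3+5+0 = 118

118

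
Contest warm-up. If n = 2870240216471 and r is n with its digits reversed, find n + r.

4616360637253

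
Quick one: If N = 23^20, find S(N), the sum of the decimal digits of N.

23^20 = 1716155831334586342923895201
Sum of its 28 digits: 115.

115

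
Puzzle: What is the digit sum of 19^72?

19^72 = 117559916411211832465951672297276404659712092294244328417048016671441189422251359092181500961
Sum of its 93 digits: 379.

379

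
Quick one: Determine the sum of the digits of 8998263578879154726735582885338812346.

8+9+9+8+2+6+3+5+7+8+8+7+9+1+5+4+7+2+6+7+3+5+5+8+2+8+8+5+3+3+8+8+1+2+3+4+6 = 203

203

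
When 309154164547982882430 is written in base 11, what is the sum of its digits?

90

309154164547982882430 in base 11 is 5067105A28080A0A7245.
Digit sum: 5+0+6+7+1+0+5+10+2+8+0+8+0+10+0+10+7+2+4+5 = 90.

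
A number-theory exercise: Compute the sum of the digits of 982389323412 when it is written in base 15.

70

982389323412 in base 15 is 1A84A6630AC.
Digit sum: 1+10+8+4+10+6+6+3+0+10+12 = 70.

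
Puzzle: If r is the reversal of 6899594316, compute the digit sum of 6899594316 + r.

Reversal of 6899594316 is 6134959986; 6899594316 + 6134959986 = 13034554302.
Digit sum of 13034554302: 1+3+0+3+4+5+5+4+3+0+2 = 30.

30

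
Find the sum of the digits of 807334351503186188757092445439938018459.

180

8+0+7+3+3+4+3+5+1+5+0+3+1+8+6+1+8+8+7+5+7+0+9+2+4+4+5+4+3+9+9+3+8+0+1+8+4+5+9 = 180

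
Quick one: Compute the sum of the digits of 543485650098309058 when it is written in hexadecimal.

118

543485650098309058 in base 16 is 78AD951BAA1C7C2.
Digit sum: 7+8+10+13+9+5+1+11+10+10+1+12+7+12+2 = 118.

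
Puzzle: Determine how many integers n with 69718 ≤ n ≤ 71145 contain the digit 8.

431

The integers in [69718, 71145] that contain the digit 8: 69718, 69728, 69738, 69748, 69758, 69768, …, 71128, 71138.
431 qualify.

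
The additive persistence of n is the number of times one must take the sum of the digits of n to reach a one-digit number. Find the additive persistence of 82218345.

2

82218345 → 33 → 6 (2 steps)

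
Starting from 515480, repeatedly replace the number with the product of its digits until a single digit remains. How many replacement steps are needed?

515480 → 0 (1 step)

1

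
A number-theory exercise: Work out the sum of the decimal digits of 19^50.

244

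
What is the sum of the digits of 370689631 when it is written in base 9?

47

370689631 in base 9 is 854458517.
Digit sum: 8+5+4+4+5+8+5+1+7 = 47.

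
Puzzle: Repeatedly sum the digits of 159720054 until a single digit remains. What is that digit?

6

1+5+9+7+2+0+0+5+4 = 33
3+3 = 6
(Equivalently, 159720054 mod 9 = 6.)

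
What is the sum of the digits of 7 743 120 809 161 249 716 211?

82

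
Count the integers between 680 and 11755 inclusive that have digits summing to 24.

The integers in [680, 11755] that have digits summing to 24: 699, 789, 798, 879, 888, 897, …, 11688, 11697.
436 qualify.

436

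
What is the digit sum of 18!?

54

18! = 6402373705728000
Sum of its 16 digits: 54.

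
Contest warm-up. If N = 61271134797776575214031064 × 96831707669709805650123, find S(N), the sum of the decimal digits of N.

61271134797776575214031064 × 96831707669709805650123 = 5932988613329685359969956866437725543254037420872
Sum of its 49 digits: 252.

252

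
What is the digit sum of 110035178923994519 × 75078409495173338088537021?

171

110035178923994519 × 75078409495173338088537021 = 8261266222130327266204072214066882132587899
Sum of its 43 digits: 171.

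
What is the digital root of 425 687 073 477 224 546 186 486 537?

5

4+2+5+6+8+7+0+7+3+4+7+7+2+2+4+5+4+6+1+8+6+4+8+6+5+3+7 = 131
1+3+1 = 5
(Equivalently, 425 687 073 477 224 546 186 486 537 mod 9 = 5.)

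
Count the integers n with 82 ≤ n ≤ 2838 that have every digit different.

The integers in [82, 2838] that have every digit different: 82, 83, 84, 85, 86, 87, …, 2836, 2837.
1580 qualify.

1580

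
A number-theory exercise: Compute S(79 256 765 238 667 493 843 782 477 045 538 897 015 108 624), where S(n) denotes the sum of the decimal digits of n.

7+9+2+5+6+7+6+5+2+3+8+6+6+7+4+9+3+8+4+3+7+8+2+4+7+7+0+4+5+5+3+8+8+9+7+0+1+5+1+0+8+6+2+4 = 221

221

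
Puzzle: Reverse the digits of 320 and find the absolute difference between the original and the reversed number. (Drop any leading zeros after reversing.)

297

Reverse of 320 is 23.
|320 − 23| = 297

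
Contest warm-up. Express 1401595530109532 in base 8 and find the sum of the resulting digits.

1401595530109532 in base 8 is 47653714354161134.
Digit sum: 4+7+6+5+3+7+1+4+3+5+4+1+6+1+1+3+4 = 65.

65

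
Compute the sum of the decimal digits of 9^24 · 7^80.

9^24 · 7^80 = 3233429733981449328324742366444150037564504233452276310217246309500545035925510569189591361
Sum of its 91 digits: 360.

360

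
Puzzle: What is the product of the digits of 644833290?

0

6×4×4×8×3×3×2×9×0 = 0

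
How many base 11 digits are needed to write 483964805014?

12

483964805014 in base 11 is 177280574139, which has 12 digits.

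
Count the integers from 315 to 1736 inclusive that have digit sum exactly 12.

109

The integers in [315, 1736] that have digit sum exactly 12: 318, 327, 336, 345, 354, 363, …, 1722, 1731.
109 qualify.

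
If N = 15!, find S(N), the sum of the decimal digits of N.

45

15! = 1307674368000
Sum of its 13 digits: 45.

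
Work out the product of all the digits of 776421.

2352

7×7×6×4×2×1 = 2352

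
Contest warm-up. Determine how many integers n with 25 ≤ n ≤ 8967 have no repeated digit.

4741

The integers in [25, 8967] that have no repeated digit: 25, 26, 27, 28, 29, 30, …, 8965, 8967.
4741 qualify.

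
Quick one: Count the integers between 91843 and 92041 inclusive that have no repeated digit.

35

The integers in [91843, 92041] that have no repeated digit: 91843, 91845, 91846, 91847, 91850, 91852, …, 92038, 92041.
35 qualify.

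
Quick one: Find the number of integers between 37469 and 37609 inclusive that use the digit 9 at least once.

The integers in [37469, 37609] that use the digit 9 at least once: 37469, 37479, 37489, 37490, 37491, 37492, …, 37599, 37609.
33 qualify.

33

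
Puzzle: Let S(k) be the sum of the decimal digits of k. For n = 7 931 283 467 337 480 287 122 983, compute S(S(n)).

9

First digit sum: 117.
1+1+7 = 9.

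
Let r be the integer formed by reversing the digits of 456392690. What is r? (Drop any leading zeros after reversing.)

96293654

Reversing 456392690 gives 96293654.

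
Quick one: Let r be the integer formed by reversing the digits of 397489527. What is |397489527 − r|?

328495266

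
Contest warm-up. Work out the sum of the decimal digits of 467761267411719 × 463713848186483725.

141

467761267411719 × 463713848186483725 = 216907377344075081342370467773275
Sum of its 33 digits: 141.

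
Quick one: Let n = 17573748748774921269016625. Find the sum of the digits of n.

1+7+5+7+3+7+4+8+7+4+8+7+7+4+9+2+1+2+6+9+0+1+6+6+2+5 = 128

128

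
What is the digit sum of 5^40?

130

5^40 = 9094947017729282379150390625
Sum of its 28 digits: 130.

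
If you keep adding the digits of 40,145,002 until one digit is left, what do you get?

7

4+0+1+4+5+0+0+2 = 16
1+6 = 7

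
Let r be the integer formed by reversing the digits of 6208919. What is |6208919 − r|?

2989107

Reverse of 6208919 is 9198026.
|6208919 − 9198026| = 2989107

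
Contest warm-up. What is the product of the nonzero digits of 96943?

5832

9×6×9×4×3 = 5832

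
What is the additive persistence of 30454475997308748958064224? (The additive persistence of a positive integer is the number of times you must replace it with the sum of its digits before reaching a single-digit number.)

30454475997308748958064224 → 127 → 10 → 1 (3 steps)

3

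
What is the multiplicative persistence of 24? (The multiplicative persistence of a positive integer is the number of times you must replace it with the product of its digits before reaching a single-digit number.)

1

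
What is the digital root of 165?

3

1+6+5 = 12
1+2 = 3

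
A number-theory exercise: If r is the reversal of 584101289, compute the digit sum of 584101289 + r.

Reversal of 584101289 is 982101485; 584101289 + 982101485 = 1566202774.
Digit sum of 1566202774: 1+5+6+6+2+0+2+7+7+4 = 40.

40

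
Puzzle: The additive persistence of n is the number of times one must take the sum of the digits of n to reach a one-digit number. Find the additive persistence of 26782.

26782 → 25 → 7 (2 steps)

2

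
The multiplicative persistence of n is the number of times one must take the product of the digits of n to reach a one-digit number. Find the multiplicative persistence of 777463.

777463 → 24696 → 2592 → 180 → 0 (4 steps)

4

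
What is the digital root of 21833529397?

7

2+1+8+3+3+5+2+9+3+9+7 = 52
5+2 = 7
(Equivalently, 21833529397 mod 9 = 7.)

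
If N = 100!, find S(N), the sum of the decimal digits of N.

648

100! = 93326215443944152681699238856266700490715968264381621468592963895217599993229915608941463976156518286253697920827223758251185210916864000000000000000000000000
Sum of its 158 digits: 648.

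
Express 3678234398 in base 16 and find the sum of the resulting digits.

68

3678234398 in base 16 is DB3D671E.
Digit sum: 13+11+3+13+6+7+1+14 = 68.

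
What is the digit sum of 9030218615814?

9+0+3+0+2+1+8+6+1+5+8+1+4 = 48

48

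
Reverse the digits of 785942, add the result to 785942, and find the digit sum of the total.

25

Reversal of 785942 is 249587; 785942 + 249587 = 1035529.
Digit sum of 1035529: 1+0+3+5+5+2+9 = 25.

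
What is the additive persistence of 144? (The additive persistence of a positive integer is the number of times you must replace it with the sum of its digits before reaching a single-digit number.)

1

144 → 9 (1 step)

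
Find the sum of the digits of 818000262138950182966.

85

8+1+8+0+0+0+2+6+2+1+3+8+9+5+0+1+8+2+9+6+6 = 85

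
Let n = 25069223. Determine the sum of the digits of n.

29

2+5+0+6+9+2+2+3 = 29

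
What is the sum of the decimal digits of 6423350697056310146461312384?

6+4+2+3+3+5+0+6+9+7+0+5+6+3+1+0+1+4+6+4+6+1+3+1+2+3+8+4 = 103

103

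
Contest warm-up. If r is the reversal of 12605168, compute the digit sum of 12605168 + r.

Reversal of 12605168 is 86150621; 12605168 + 86150621 = 98755789.
Digit sum of 98755789: 9+8+7+5+5+7+8+9 = 58.

58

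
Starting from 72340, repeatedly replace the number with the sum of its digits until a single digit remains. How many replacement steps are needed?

2

72340 → 16 → 7 (2 steps)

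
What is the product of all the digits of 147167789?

592704

1×4×7×1×6×7×7×8×9 = 592704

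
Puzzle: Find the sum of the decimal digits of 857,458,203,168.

8+5+7+4+5+8+2+0+3+1+6+8 = 57

57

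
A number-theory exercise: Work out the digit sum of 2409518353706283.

66

2+4+0+9+5+1+8+3+5+3+7+0+6+2+8+3 = 66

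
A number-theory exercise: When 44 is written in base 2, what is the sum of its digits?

3

44 in base 2 is 101100.
Digit sum: 1+0+1+1+0+0 = 3.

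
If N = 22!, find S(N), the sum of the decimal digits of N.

22! = 1124000727777607680000
Sum of its 22 digits: 72.

72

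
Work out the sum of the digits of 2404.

2+4+0+4 = 10

10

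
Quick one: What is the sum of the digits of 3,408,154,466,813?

3+4+0+8+1+5+4+4+6+6+8+1+3 = 53

53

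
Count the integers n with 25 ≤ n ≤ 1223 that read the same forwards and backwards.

The integers in [25, 1223] that read the same forwards and backwards: 33, 44, 55, 66, 77, 88, …, 1111, 1221.
100 qualify.

100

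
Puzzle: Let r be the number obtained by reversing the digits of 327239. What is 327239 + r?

Reverse of 327239 is 932723.
327239 + 932723 = 1259962

1259962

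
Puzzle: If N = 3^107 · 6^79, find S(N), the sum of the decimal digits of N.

477

3^107 · 6^79 = 33567812085221323997449766078198820012225449741073104800537069006226979435129964162041364872508154511529818980352
Sum of its 113 digits: 477.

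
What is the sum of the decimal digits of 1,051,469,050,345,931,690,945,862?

105

1+0+5+1+4+6+9+0+5+0+3+4+5+9+3+1+6+9+0+9+4+5+8+6+2 = 105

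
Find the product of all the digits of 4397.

4×3×9×7 = 756

756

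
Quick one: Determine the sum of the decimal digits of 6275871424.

46

6+2+7+5+8+7+1+4+2+4 = 46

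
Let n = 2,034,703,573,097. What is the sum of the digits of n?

50

2+0+3+4+7+0+3+5+7+3+0+9+7 = 50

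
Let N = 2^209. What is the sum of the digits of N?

2^209 = 822752278660603021077484591278675252491367932816789931674304512
Sum of its 63 digits: 284.

284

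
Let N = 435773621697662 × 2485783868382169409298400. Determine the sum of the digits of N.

140

435773621697662 × 2485783868382169409298400 = 1083239039082522320508635911936340340800
Sum of its 40 digits: 140.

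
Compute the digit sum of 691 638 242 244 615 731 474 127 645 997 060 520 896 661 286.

204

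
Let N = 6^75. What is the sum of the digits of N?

288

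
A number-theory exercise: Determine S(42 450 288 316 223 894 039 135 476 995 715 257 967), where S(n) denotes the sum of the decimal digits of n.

4+2+4+5+0+2+8+8+3+1+6+2+2+3+8+9+4+0+3+9+1+3+5+4+7+6+9+9+5+7+1+5+2+5+7+9+6+7 = 181

181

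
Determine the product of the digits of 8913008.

8×9×1×3×0×0×8 = 0

0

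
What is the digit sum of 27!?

108

27! = 10888869450418352160768000000
Sum of its 29 digits: 108.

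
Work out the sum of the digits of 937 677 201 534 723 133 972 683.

9+3+7+6+7+7+2+0+1+5+3+4+7+2+3+1+3+3+9+7+2+6+8+3 = 108

108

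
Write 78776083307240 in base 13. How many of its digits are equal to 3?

1

78776083307240 in base 13 is 34C57255C8A07.
The digit 3 appears 1 time.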